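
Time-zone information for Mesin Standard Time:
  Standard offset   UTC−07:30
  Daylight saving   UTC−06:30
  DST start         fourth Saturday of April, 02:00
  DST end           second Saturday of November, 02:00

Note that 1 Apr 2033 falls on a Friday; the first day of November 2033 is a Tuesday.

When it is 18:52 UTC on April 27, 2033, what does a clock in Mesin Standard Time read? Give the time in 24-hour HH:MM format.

1 April 2033 is a Friday, so the first Saturday is April 2 and the fourth is April 23.
1 November 2033 is a Tuesday, so the first Saturday is November 5 and the second is November 12.
At the standard offset (UTC−07:30), 18:52 UTC − 7h30m = 11:22 Mesin Standard Time standard time.
The standard-time date in Mesin Standard Time, April 27, 2033, falls between 23 April and 12 November, so daylight saving is in effect and Mesin Standard Time is at UTC−06:30.
18:52 UTC − 6h30m = 12:22 local.

12:22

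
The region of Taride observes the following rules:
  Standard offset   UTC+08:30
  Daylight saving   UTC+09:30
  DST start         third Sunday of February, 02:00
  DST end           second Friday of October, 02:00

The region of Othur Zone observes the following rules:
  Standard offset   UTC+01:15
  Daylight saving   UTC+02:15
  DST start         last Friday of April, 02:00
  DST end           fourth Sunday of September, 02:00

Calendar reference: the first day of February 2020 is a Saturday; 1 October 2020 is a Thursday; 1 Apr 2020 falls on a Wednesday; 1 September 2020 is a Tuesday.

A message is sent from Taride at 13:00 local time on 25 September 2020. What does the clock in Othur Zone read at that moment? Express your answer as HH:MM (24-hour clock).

1 February 2020 is a Saturday, so the first Sunday is February 2 and the third is February 16.
1 October 2020 is a Thursday, so the first Friday is October 2 and the second is October 9.
Daylight saving runs 16 February – 9 October; 25 September 2020 is inside that window, so Taride is at UTC+09:30.
13:00 Taride − 9h30m = 03:30 UTC.
1 April 2020 is a Wednesday, so Fridays fall on 3, 10, 17, 24; the last is April 24.
1 September 2020 is a Tuesday, so the first Sunday is September 6 and the fourth is September 27.
At the standard offset (UTC+01:15), 03:30 UTC + 1h15m = 04:45 Othur Zone standard time.
The standard-time date in Othur Zone, 25 September 2020, falls between 24 April and 27 September, so daylight saving is in effect and Othur Zone is at UTC+02:15.
03:30 UTC + 2h15m = 05:45 Othur Zone.

05:45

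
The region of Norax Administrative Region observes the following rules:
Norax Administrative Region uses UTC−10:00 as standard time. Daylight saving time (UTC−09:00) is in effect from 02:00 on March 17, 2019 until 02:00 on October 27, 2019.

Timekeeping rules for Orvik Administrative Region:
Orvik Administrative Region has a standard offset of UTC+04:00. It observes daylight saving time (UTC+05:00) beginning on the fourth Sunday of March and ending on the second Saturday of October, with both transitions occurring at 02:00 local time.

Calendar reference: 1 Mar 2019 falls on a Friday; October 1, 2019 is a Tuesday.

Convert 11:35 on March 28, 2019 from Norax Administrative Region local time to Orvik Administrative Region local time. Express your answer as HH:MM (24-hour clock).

01:35

March 28, 2019 lies within the daylight-saving period (17 March – 27 October), so Norax Administrative Region is on daylight time, UTC−09:00.
11:35 Norax Administrative Region + 9h = 20:35 UTC.
1 March 2019 is a Friday, so the first Sunday is March 3 and the fourth is March 24.
1 October 2019 is a Tuesday, so the first Saturday is October 5 and the second is October 12.
At the standard offset (UTC+04:00), 20:35 UTC + 4h = 00:35 Orvik Administrative Region standard time (rolling into the next day, 29 March 2019).
Daylight saving runs 24 March – 12 October; the standard-time date in Orvik Administrative Region, March 29, 2019, is inside that window, so Orvik Administrative Region is at UTC+05:00.
20:35 UTC + 5h = 01:35 Orvik Administrative Region (rolling into the next day, 29 March 2019).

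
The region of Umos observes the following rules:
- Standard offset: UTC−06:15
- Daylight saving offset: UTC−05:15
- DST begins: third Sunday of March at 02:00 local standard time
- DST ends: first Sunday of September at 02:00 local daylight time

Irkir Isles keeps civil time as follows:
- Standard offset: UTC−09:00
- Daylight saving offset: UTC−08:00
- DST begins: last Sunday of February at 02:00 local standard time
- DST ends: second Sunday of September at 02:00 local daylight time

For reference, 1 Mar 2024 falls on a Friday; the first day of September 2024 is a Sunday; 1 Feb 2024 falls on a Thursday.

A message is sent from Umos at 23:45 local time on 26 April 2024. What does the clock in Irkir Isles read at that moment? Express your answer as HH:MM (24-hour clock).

21:00

1 March 2024 is a Friday, so the first Sunday is March 3 and the third is March 17.
1 September 2024 is a Sunday, so the first Sunday is September 1.
Daylight saving runs 17 March – 1 September; 26 April 2024 is inside that window, so Umos is at UTC−05:15.
23:45 Umos + 5h15m = 05:00 UTC (rolling into the next day, 27 April 2024).
1 February 2024 is a Thursday, so Sundays fall on 4, 11, 18, 25; the last is February 25.
1 September 2024 is a Sunday, so the first Sunday is September 1 and the second is September 8.
At the standard offset (UTC−09:00), 05:00 UTC − 9h = 20:00 Irkir Isles standard time (rolling into the previous day, 26 April 2024).
Daylight saving runs 25 February – 8 September; the standard-time date in Irkir Isles, 26 April 2024, is inside that window, so Irkir Isles is at UTC−08:00.
05:00 UTC − 8h = 21:00 Irkir Isles (rolling into the previous day, 26 April 2024).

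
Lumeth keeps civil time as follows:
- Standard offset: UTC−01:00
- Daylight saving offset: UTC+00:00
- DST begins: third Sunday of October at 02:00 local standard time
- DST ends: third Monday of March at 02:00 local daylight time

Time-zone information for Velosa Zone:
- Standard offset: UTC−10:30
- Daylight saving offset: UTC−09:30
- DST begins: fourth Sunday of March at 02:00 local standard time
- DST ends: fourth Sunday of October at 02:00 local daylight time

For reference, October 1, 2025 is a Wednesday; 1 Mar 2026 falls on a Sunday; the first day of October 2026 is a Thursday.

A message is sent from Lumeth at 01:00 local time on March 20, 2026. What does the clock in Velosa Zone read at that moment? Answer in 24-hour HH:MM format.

1 October 2025 is a Wednesday, so the first Sunday is October 5 and the third is October 19.
1 March 2026 is a Sunday, so the first Monday is March 2 and the third is March 16.
Daylight saving runs 19 October 2025 – 16 March 2026; March 20, 2026 is outside that window, so Lumeth is on standard time at UTC−01:00.
01:00 Lumeth + 1h = 02:00 UTC.
1 March 2026 is a Sunday, so the first Sunday is March 1 and the fourth is March 22.
1 October 2026 is a Thursday, so the first Sunday is October 4 and the fourth is October 25.
At the standard offset (UTC−10:30), 02:00 UTC − 10h30m = 15:30 Velosa Zone standard time (rolling into the previous day, 19 March 2026).
Daylight saving runs 22 March – 25 October; the standard-time date in Velosa Zone, March 19, 2026, is outside that window, so Velosa Zone is on standard time at UTC−10:30.
02:00 UTC − 10h30m = 15:30 Velosa Zone (rolling into the previous day, 19 March 2026).

15:30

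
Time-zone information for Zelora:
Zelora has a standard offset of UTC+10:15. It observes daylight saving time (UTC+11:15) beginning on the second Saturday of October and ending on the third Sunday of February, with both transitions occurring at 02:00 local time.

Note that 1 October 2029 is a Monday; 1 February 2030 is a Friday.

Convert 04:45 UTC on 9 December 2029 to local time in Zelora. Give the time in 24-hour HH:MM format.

16:00

1 October 2029 is a Monday, so the first Saturday is October 6 and the second is October 13.
1 February 2030 is a Friday, so the first Sunday is February 3 and the third is February 17.
At the standard offset (UTC+10:15), 04:45 UTC + 10h15m = 15:00 Zelora standard time.
The standard-time date in Zelora, 9 December 2029, falls between 13 October 2029 and 17 February 2030, so daylight saving is in effect and Zelora is at UTC+11:15.
04:45 UTC + 11h15m = 16:00 local.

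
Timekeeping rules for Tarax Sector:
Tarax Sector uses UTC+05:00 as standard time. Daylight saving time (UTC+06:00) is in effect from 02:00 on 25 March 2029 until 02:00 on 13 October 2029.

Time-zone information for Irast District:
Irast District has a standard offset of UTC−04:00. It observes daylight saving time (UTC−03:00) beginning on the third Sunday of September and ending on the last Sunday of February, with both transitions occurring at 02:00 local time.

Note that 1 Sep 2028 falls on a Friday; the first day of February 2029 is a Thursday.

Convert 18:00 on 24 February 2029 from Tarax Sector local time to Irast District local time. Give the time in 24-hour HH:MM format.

10:00

Daylight saving runs 25 March – 13 October; 24 February 2029 is outside that window, so Tarax Sector is on standard time at UTC+05:00.
18:00 Tarax Sector − 5h = 13:00 UTC.
1 September 2028 is a Friday, so the first Sunday is September 3 and the third is September 17.
1 February 2029 is a Thursday, so Sundays fall on 4, 11, 18, 25; the last is February 25.
At the standard offset (UTC−04:00), 13:00 UTC − 4h = 09:00 Irast District standard time.
Daylight saving runs 17 September 2028 – 25 February 2029; the standard-time date in Irast District, 24 February 2029, is inside that window, so Irast District is at UTC−03:00.
13:00 UTC − 3h = 10:00 Irast District.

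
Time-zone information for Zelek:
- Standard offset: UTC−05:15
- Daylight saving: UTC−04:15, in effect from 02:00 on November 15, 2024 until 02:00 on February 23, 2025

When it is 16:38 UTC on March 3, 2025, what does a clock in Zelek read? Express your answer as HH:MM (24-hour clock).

At the standard offset (UTC−05:15), 16:38 UTC − 5h15m = 11:23 Zelek standard time.
The standard-time date in Zelek, March 3, 2025, does not fall between 15 November 2024 and 23 February 2025, so daylight saving is not in effect and Zelek is at UTC−05:15.
16:38 UTC − 5h15m = 11:23 local.

11:23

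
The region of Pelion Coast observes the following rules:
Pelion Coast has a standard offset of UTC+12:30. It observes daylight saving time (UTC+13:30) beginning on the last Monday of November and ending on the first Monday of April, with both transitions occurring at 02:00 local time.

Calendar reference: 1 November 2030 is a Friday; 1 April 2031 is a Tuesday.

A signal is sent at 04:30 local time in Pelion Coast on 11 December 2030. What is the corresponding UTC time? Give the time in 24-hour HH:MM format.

15:00

1 November 2030 is a Friday, so Mondays fall on 4, 11, 18, 25; the last is November 25.
1 April 2031 is a Tuesday, so the first Monday is April 7.
Daylight saving runs 25 November 2030 – 7 April 2031; 11 December 2030 is inside that window, so Pelion Coast is at UTC+13:30.
04:30 local − 13h30m = 15:00 UTC (rolling into the previous day, 10 December 2030).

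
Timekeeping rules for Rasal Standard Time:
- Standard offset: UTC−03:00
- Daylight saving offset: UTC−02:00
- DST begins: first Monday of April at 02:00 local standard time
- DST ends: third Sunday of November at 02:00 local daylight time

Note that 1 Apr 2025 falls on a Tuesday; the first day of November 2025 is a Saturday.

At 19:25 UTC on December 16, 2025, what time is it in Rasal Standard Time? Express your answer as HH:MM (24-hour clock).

1 April 2025 is a Tuesday, so the first Monday is April 7.
1 November 2025 is a Saturday, so the first Sunday is November 2 and the third is November 16.
At the standard offset (UTC−03:00), 19:25 UTC − 3h = 16:25 Rasal Standard Time standard time.
The standard-time date in Rasal Standard Time, December 16, 2025, is outside the daylight-saving period (7 April – 16 November), so Rasal Standard Time is on standard time, UTC−03:00.
19:25 UTC − 3h = 16:25 local.

16:25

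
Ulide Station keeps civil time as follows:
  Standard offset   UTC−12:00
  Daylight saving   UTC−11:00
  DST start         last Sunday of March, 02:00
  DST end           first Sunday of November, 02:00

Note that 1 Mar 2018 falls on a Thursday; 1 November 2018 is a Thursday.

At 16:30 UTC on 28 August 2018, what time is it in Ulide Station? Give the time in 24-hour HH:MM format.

1 March 2018 is a Thursday, so Sundays fall on 4, 11, 18, 25; the last is March 25.
1 November 2018 is a Thursday, so the first Sunday is November 4.
At the standard offset (UTC−12:00), 16:30 UTC − 12h = 04:30 Ulide Station standard time.
The standard-time date in Ulide Station, 28 August 2018, falls between 25 March and 4 November, so daylight saving is in effect and Ulide Station is at UTC−11:00.
16:30 UTC − 11h = 05:30 local.

05:30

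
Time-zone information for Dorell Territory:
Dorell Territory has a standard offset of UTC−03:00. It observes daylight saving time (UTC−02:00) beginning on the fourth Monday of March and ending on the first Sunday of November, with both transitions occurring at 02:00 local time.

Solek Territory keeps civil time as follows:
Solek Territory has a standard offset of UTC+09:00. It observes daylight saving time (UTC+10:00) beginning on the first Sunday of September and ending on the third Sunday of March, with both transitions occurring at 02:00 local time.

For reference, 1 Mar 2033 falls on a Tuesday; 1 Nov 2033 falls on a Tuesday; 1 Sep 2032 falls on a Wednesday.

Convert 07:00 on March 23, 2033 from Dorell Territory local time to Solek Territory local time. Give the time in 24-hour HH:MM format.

19:00

1 March 2033 is a Tuesday, so the first Monday is March 7 and the fourth is March 28.
1 November 2033 is a Tuesday, so the first Sunday is November 6.
Daylight saving runs 28 March – 6 November; March 23, 2033 is outside that window, so Dorell Territory is on standard time at UTC−03:00.
07:00 Dorell Territory + 3h = 10:00 UTC.
1 September 2032 is a Wednesday, so the first Sunday is September 5.
1 March 2033 is a Tuesday, so the first Sunday is March 6 and the third is March 20.
At the standard offset (UTC+09:00), 10:00 UTC + 9h = 19:00 Solek Territory standard time.
The standard-time date in Solek Territory, March 23, 2033, is outside the daylight-saving period (5 September 2032 – 20 March 2033), so Solek Territory is on standard time, UTC+09:00.
10:00 UTC + 9h = 19:00 Solek Territory.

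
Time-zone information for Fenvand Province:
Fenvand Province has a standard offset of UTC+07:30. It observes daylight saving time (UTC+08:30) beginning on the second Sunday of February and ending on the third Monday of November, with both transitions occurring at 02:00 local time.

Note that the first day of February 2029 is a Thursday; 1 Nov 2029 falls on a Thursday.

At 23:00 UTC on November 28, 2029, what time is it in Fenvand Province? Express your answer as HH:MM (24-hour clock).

06:30

1 February 2029 is a Thursday, so the first Sunday is February 4 and the second is February 11.
1 November 2029 is a Thursday, so the first Monday is November 5 and the third is November 19.
At the standard offset (UTC+07:30), 23:00 UTC + 7h30m = 06:30 Fenvand Province standard time (rolling into the next day, 29 November 2029).
Daylight saving runs 11 February – 19 November; the standard-time date in Fenvand Province, November 29, 2029, is outside that window, so Fenvand Province is on standard time at UTC+07:30.
23:00 UTC + 7h30m = 06:30 local (rolling into the next day, 29 November 2029).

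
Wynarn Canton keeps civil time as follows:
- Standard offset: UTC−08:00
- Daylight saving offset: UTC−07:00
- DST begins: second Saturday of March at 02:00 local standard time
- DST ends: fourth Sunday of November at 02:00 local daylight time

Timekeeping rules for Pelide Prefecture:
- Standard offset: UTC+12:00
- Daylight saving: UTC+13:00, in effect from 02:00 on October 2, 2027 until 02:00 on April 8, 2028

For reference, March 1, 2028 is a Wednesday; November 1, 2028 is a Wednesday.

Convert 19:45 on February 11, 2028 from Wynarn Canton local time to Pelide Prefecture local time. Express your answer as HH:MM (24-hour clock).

1 March 2028 is a Wednesday, so the first Saturday is March 4 and the second is March 11.
1 November 2028 is a Wednesday, so the first Sunday is November 5 and the fourth is November 26.
February 11, 2028 is outside the daylight-saving period (11 March – 26 November), so Wynarn Canton is on standard time, UTC−08:00.
19:45 Wynarn Canton + 8h = 03:45 UTC (rolling into the next day, 12 February 2028).
At the standard offset (UTC+12:00), 03:45 UTC + 12h = 15:45 Pelide Prefecture standard time.
The standard-time date in Pelide Prefecture, February 12, 2028, falls between 2 October 2027 and 8 April 2028, so daylight saving is in effect and Pelide Prefecture is at UTC+13:00.
03:45 UTC + 13h = 16:45 Pelide Prefecture.

16:45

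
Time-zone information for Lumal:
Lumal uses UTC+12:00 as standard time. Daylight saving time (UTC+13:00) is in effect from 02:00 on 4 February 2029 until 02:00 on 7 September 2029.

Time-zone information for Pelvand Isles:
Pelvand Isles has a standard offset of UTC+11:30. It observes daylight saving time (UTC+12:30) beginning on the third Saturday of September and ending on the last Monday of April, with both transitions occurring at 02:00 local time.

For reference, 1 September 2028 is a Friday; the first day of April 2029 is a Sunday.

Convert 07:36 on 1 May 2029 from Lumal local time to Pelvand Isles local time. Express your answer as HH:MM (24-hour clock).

1 May 2029 falls between 4 February and 7 September, so daylight saving is in effect and Lumal is at UTC+13:00.
07:36 Lumal − 13h = 18:36 UTC (rolling into the previous day, 30 April 2029).
1 September 2028 is a Friday, so the first Saturday is September 2 and the third is September 16.
1 April 2029 is a Sunday, so Mondays fall on 2, 9, 16, 23, 30; the last is April 30.
At the standard offset (UTC+11:30), 18:36 UTC + 11h30m = 06:06 Pelvand Isles standard time (rolling into the next day, 1 May 2029).
The standard-time date in Pelvand Isles, 1 May 2029, is outside the daylight-saving period (16 September 2028 – 30 April 2029), so Pelvand Isles is on standard time, UTC+11:30.
18:36 UTC + 11h30m = 06:06 Pelvand Isles (rolling into the next day, 1 May 2029).

06:06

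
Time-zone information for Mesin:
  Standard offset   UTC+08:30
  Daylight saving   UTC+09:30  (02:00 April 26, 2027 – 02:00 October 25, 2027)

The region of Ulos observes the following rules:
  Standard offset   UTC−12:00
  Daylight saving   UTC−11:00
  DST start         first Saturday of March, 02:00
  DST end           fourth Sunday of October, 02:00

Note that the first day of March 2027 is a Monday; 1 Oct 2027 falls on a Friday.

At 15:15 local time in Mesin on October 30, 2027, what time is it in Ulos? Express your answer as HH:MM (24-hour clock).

18:45

October 30, 2027 does not fall between 26 April and 25 October, so daylight saving is not in effect and Mesin is at UTC+08:30.
15:15 Mesin − 8h30m = 06:45 UTC.
1 March 2027 is a Monday, so the first Saturday is March 6.
1 October 2027 is a Friday, so the first Sunday is October 3 and the fourth is October 24.
At the standard offset (UTC−12:00), 06:45 UTC − 12h = 18:45 Ulos standard time (rolling into the previous day, 29 October 2027).
The standard-time date in Ulos, October 29, 2027, is outside the daylight-saving period (6 March – 24 October), so Ulos is on standard time, UTC−12:00.
06:45 UTC − 12h = 18:45 Ulos (rolling into the previous day, 29 October 2027).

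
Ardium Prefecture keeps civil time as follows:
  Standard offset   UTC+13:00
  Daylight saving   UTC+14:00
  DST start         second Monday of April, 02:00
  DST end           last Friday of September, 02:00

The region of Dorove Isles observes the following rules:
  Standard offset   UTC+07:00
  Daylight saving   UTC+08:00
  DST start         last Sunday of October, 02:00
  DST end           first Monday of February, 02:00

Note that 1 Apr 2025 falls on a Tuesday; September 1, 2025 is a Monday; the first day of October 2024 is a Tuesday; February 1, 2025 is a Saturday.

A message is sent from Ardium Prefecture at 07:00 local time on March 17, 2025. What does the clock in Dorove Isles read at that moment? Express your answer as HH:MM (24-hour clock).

01:00

1 April 2025 is a Tuesday, so the first Monday is April 7 and the second is April 14.
1 September 2025 is a Monday, so Fridays fall on 5, 12, 19, 26; the last is September 26.
March 17, 2025 does not fall between 14 April and 26 September, so daylight saving is not in effect and Ardium Prefecture is at UTC+13:00.
07:00 Ardium Prefecture − 13h = 18:00 UTC (rolling into the previous day, 16 March 2025).
1 October 2024 is a Tuesday, so Sundays fall on 6, 13, 20, 27; the last is October 27.
1 February 2025 is a Saturday, so the first Monday is February 3.
At the standard offset (UTC+07:00), 18:00 UTC + 7h = 01:00 Dorove Isles standard time (rolling into the next day, 17 March 2025).
Daylight saving runs 27 October 2024 – 3 February 2025; the standard-time date in Dorove Isles, March 17, 2025, is outside that window, so Dorove Isles is on standard time at UTC+07:00.
18:00 UTC + 7h = 01:00 Dorove Isles (rolling into the next day, 17 March 2025).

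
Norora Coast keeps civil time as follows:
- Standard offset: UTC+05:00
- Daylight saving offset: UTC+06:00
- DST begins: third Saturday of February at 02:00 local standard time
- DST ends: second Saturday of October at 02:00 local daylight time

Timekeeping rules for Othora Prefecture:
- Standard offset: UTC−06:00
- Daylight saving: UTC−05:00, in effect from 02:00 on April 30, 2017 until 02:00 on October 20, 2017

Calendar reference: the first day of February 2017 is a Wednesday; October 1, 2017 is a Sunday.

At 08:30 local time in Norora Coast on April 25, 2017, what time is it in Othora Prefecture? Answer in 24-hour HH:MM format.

20:30

1 February 2017 is a Wednesday, so the first Saturday is February 4 and the third is February 18.
1 October 2017 is a Sunday, so the first Saturday is October 7 and the second is October 14.
April 25, 2017 falls between 18 February and 14 October, so daylight saving is in effect and Norora Coast is at UTC+06:00.
08:30 Norora Coast − 6h = 02:30 UTC.
At the standard offset (UTC−06:00), 02:30 UTC − 6h = 20:30 Othora Prefecture standard time (rolling into the previous day, 24 April 2017).
Daylight saving runs 30 April – 20 October; the standard-time date in Othora Prefecture, April 24, 2017, is outside that window, so Othora Prefecture is on standard time at UTC−06:00.
02:30 UTC − 6h = 20:30 Othora Prefecture (rolling into the previous day, 24 April 2017).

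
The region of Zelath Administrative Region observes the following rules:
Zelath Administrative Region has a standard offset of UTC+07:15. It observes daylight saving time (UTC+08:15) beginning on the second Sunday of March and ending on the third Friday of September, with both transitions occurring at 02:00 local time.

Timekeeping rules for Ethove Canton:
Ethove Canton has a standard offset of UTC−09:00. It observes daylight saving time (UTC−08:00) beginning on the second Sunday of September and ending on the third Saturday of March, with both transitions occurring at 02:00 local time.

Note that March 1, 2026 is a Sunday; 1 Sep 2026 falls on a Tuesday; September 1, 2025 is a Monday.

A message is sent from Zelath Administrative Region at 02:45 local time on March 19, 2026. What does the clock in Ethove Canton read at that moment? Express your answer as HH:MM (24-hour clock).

10:30

1 March 2026 is a Sunday, so the first Sunday is March 1 and the second is March 8.
1 September 2026 is a Tuesday, so the first Friday is September 4 and the third is September 18.
Daylight saving runs 8 March – 18 September; March 19, 2026 is inside that window, so Zelath Administrative Region is at UTC+08:15.
02:45 Zelath Administrative Region − 8h15m = 18:30 UTC (rolling into the previous day, 18 March 2026).
1 September 2025 is a Monday, so the first Sunday is September 7 and the second is September 14.
1 March 2026 is a Sunday, so the first Saturday is March 7 and the third is March 21.
At the standard offset (UTC−09:00), 18:30 UTC − 9h = 09:30 Ethove Canton standard time.
Daylight saving runs 14 September 2025 – 21 March 2026; the standard-time date in Ethove Canton, March 18, 2026, is inside that window, so Ethove Canton is at UTC−08:00.
18:30 UTC − 8h = 10:30 Ethove Canton.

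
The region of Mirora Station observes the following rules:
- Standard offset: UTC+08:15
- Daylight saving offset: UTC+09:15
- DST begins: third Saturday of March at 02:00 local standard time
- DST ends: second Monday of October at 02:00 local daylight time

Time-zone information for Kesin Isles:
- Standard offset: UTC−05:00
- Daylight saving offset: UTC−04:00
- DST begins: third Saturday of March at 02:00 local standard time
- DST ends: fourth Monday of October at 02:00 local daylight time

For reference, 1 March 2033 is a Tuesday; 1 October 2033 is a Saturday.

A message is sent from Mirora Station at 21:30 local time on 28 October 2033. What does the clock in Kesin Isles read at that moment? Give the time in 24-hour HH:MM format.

08:15

1 March 2033 is a Tuesday, so the first Saturday is March 5 and the third is March 19.
1 October 2033 is a Saturday, so the first Monday is October 3 and the second is October 10.
28 October 2033 does not fall between 19 March and 10 October, so daylight saving is not in effect and Mirora Station is at UTC+08:15.
21:30 Mirora Station − 8h15m = 13:15 UTC.
1 March 2033 is a Tuesday, so the first Saturday is March 5 and the third is March 19.
1 October 2033 is a Saturday, so the first Monday is October 3 and the fourth is October 24.
At the standard offset (UTC−05:00), 13:15 UTC − 5h = 08:15 Kesin Isles standard time.
The standard-time date in Kesin Isles, 28 October 2033, does not fall between 19 March and 24 October, so daylight saving is not in effect and Kesin Isles is at UTC−05:00.
13:15 UTC − 5h = 08:15 Kesin Isles.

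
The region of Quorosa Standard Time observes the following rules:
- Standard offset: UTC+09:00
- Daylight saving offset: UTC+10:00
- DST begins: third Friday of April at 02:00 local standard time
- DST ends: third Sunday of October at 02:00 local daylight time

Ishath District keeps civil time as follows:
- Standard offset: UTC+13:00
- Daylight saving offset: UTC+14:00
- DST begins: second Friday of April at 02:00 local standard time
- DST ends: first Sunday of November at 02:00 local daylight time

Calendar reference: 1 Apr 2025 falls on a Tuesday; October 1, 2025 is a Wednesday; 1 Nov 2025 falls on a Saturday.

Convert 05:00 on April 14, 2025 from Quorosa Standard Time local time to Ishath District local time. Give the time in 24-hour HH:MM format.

10:00

1 April 2025 is a Tuesday, so the first Friday is April 4 and the third is April 18.
1 October 2025 is a Wednesday, so the first Sunday is October 5 and the third is October 19.
April 14, 2025 does not fall between 18 April and 19 October, so daylight saving is not in effect and Quorosa Standard Time is at UTC+09:00.
05:00 Quorosa Standard Time − 9h = 20:00 UTC (rolling into the previous day, 13 April 2025).
1 April 2025 is a Tuesday, so the first Friday is April 4 and the second is April 11.
1 November 2025 is a Saturday, so the first Sunday is November 2.
At the standard offset (UTC+13:00), 20:00 UTC + 13h = 09:00 Ishath District standard time (rolling into the next day, 14 April 2025).
The standard-time date in Ishath District, April 14, 2025, falls between 11 April and 2 November, so daylight saving is in effect and Ishath District is at UTC+14:00.
20:00 UTC + 14h = 10:00 Ishath District (rolling into the next day, 14 April 2025).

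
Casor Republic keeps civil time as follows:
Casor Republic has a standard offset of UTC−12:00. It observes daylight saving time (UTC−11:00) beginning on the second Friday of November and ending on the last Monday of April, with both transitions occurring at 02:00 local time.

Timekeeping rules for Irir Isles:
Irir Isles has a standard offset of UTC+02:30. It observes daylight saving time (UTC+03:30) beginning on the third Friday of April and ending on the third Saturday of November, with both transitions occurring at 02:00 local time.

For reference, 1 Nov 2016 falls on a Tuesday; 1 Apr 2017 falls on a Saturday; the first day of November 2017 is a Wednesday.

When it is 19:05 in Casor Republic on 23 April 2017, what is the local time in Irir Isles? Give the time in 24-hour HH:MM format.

09:35

1 November 2016 is a Tuesday, so the first Friday is November 4 and the second is November 11.
1 April 2017 is a Saturday, so Mondays fall on 3, 10, 17, 24; the last is April 24.
23 April 2017 lies within the daylight-saving period (11 November 2016 – 24 April 2017), so Casor Republic is on daylight time, UTC−11:00.
19:05 Casor Republic + 11h = 06:05 UTC (rolling into the next day, 24 April 2017).
1 April 2017 is a Saturday, so the first Friday is April 7 and the third is April 21.
1 November 2017 is a Wednesday, so the first Saturday is November 4 and the third is November 18.
At the standard offset (UTC+02:30), 06:05 UTC + 2h30m = 08:35 Irir Isles standard time.
The standard-time date in Irir Isles, 24 April 2017, falls between 21 April and 18 November, so daylight saving is in effect and Irir Isles is at UTC+03:30.
06:05 UTC + 3h30m = 09:35 Irir Isles.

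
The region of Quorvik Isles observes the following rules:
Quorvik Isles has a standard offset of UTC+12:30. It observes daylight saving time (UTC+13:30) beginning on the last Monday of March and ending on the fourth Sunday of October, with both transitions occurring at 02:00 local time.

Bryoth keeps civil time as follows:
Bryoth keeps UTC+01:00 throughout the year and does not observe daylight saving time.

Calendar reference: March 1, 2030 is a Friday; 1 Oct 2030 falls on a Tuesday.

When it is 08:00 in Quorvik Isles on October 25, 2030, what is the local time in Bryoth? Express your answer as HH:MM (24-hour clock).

19:30

1 March 2030 is a Friday, so Mondays fall on 4, 11, 18, 25; the last is March 25.
1 October 2030 is a Tuesday, so the first Sunday is October 6 and the fourth is October 27.
October 25, 2030 falls between 25 March and 27 October, so daylight saving is in effect and Quorvik Isles is at UTC+13:30.
08:00 Quorvik Isles − 13h30m = 18:30 UTC (rolling into the previous day, 24 October 2030).
Bryoth stays on UTC+01:00 all year.
18:30 UTC + 1h = 19:30 Bryoth.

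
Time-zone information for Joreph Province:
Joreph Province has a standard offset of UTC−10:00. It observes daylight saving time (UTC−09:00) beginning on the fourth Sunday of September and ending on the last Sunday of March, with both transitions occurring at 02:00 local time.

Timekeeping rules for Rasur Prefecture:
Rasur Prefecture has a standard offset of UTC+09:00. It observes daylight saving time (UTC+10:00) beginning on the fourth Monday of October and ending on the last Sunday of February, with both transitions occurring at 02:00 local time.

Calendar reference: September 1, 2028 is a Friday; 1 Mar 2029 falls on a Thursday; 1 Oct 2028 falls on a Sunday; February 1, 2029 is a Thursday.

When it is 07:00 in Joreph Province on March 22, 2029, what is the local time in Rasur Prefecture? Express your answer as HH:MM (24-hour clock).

01:00

1 September 2028 is a Friday, so the first Sunday is September 3 and the fourth is September 24.
1 March 2029 is a Thursday, so Sundays fall on 4, 11, 18, 25; the last is March 25.
March 22, 2029 lies within the daylight-saving period (24 September 2028 – 25 March 2029), so Joreph Province is on daylight time, UTC−09:00.
07:00 Joreph Province + 9h = 16:00 UTC.
1 October 2028 is a Sunday, so the first Monday is October 2 and the fourth is October 23.
1 February 2029 is a Thursday, so Sundays fall on 4, 11, 18, 25; the last is February 25.
At the standard offset (UTC+09:00), 16:00 UTC + 9h = 01:00 Rasur Prefecture standard time (rolling into the next day, 23 March 2029).
Daylight saving runs 23 October 2028 – 25 February 2029; the standard-time date in Rasur Prefecture, March 23, 2029, is outside that window, so Rasur Prefecture is on standard time at UTC+09:00.
16:00 UTC + 9h = 01:00 Rasur Prefecture (rolling into the next day, 23 March 2029).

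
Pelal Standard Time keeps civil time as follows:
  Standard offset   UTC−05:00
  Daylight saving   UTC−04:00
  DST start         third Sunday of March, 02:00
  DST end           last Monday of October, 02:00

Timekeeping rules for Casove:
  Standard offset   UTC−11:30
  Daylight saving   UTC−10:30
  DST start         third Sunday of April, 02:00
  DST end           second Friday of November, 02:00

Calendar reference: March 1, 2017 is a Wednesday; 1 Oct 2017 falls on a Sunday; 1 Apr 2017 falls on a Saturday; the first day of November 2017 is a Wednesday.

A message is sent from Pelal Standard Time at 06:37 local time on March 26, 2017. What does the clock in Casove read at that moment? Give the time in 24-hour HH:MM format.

1 March 2017 is a Wednesday, so the first Sunday is March 5 and the third is March 19.
1 October 2017 is a Sunday, so Mondays fall on 2, 9, 16, 23, 30; the last is October 30.
March 26, 2017 falls between 19 March and 30 October, so daylight saving is in effect and Pelal Standard Time is at UTC−04:00.
06:37 Pelal Standard Time + 4h = 10:37 UTC.
1 April 2017 is a Saturday, so the first Sunday is April 2 and the third is April 16.
1 November 2017 is a Wednesday, so the first Friday is November 3 and the second is November 10.
At the standard offset (UTC−11:30), 10:37 UTC − 11h30m = 23:07 Casove standard time (rolling into the previous day, 25 March 2017).
The standard-time date in Casove, March 25, 2017, does not fall between 16 April and 10 November, so daylight saving is not in effect and Casove is at UTC−11:30.
10:37 UTC − 11h30m = 23:07 Casove (rolling into the previous day, 25 March 2017).

23:07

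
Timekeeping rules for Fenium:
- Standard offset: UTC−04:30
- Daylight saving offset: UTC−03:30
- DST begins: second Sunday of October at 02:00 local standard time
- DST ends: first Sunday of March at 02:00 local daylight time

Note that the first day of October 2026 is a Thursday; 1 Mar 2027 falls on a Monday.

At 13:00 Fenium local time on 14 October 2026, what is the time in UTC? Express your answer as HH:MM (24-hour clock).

16:30

1 October 2026 is a Thursday, so the first Sunday is October 4 and the second is October 11.
1 March 2027 is a Monday, so the first Sunday is March 7.
Daylight saving runs 11 October 2026 – 7 March 2027; 14 October 2026 is inside that window, so Fenium is at UTC−03:30.
13:00 local + 3h30m = 16:30 UTC.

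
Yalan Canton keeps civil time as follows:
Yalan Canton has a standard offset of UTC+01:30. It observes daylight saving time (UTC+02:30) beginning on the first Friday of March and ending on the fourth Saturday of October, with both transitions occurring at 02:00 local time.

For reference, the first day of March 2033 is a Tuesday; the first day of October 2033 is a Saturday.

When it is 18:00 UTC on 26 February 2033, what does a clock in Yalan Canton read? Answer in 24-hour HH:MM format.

19:30

1 March 2033 is a Tuesday, so the first Friday is March 4.
1 October 2033 is a Saturday, so the first Saturday is October 1 and the fourth is October 22.
At the standard offset (UTC+01:30), 18:00 UTC + 1h30m = 19:30 Yalan Canton standard time.
The standard-time date in Yalan Canton, 26 February 2033, does not fall between 4 March and 22 October, so daylight saving is not in effect and Yalan Canton is at UTC+01:30.
18:00 UTC + 1h30m = 19:30 local.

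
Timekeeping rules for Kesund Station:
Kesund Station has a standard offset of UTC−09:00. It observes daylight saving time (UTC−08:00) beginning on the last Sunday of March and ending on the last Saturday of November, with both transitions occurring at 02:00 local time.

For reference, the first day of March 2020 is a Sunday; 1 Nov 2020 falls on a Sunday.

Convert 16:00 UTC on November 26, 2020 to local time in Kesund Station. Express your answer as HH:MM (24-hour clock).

1 March 2020 is a Sunday, so Sundays fall on 1, 8, 15, 22, 29; the last is March 29.
1 November 2020 is a Sunday, so Saturdays fall on 7, 14, 21, 28; the last is November 28.
At the standard offset (UTC−09:00), 16:00 UTC − 9h = 07:00 Kesund Station standard time.
The standard-time date in Kesund Station, November 26, 2020, falls between 29 March and 28 November, so daylight saving is in effect and Kesund Station is at UTC−08:00.
16:00 UTC − 8h = 08:00 local.

08:00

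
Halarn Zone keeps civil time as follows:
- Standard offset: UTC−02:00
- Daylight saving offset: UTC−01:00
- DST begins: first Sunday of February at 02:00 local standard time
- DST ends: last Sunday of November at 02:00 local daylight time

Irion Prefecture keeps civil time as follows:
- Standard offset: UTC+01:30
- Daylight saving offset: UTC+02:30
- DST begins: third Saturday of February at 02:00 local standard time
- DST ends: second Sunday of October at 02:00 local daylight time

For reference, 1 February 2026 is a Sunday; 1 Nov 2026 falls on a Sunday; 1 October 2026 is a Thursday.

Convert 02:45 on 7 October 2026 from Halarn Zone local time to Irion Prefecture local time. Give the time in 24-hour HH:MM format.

1 February 2026 is a Sunday, so the first Sunday is February 1.
1 November 2026 is a Sunday, so Sundays fall on 1, 8, 15, 22, 29; the last is November 29.
Daylight saving runs 1 February – 29 November; 7 October 2026 is inside that window, so Halarn Zone is at UTC−01:00.
02:45 Halarn Zone + 1h = 03:45 UTC.
1 February 2026 is a Sunday, so the first Saturday is February 7 and the third is February 21.
1 October 2026 is a Thursday, so the first Sunday is October 4 and the second is October 11.
At the standard offset (UTC+01:30), 03:45 UTC + 1h30m = 05:15 Irion Prefecture standard time.
The standard-time date in Irion Prefecture, 7 October 2026, falls between 21 February and 11 October, so daylight saving is in effect and Irion Prefecture is at UTC+02:30.
03:45 UTC + 2h30m = 06:15 Irion Prefecture.

06:15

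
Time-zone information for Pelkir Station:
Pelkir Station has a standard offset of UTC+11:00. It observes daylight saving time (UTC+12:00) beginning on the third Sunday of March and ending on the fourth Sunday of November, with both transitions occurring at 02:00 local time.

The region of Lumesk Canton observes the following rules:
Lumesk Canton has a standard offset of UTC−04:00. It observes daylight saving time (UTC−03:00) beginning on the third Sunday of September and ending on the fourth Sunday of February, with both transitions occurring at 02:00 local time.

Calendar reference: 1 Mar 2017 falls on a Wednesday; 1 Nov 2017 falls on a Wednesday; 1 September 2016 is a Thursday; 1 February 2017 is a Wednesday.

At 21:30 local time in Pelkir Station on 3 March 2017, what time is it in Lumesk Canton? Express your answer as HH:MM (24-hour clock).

1 March 2017 is a Wednesday, so the first Sunday is March 5 and the third is March 19.
1 November 2017 is a Wednesday, so the first Sunday is November 5 and the fourth is November 26.
Daylight saving runs 19 March – 26 November; 3 March 2017 is outside that window, so Pelkir Station is on standard time at UTC+11:00.
21:30 Pelkir Station − 11h = 10:30 UTC.
1 September 2016 is a Thursday, so the first Sunday is September 4 and the third is September 18.
1 February 2017 is a Wednesday, so the first Sunday is February 5 and the fourth is February 26.
At the standard offset (UTC−04:00), 10:30 UTC − 4h = 06:30 Lumesk Canton standard time.
Daylight saving runs 18 September 2016 – 26 February 2017; the standard-time date in Lumesk Canton, 3 March 2017, is outside that window, so Lumesk Canton is on standard time at UTC−04:00.
10:30 UTC − 4h = 06:30 Lumesk Canton.

06:30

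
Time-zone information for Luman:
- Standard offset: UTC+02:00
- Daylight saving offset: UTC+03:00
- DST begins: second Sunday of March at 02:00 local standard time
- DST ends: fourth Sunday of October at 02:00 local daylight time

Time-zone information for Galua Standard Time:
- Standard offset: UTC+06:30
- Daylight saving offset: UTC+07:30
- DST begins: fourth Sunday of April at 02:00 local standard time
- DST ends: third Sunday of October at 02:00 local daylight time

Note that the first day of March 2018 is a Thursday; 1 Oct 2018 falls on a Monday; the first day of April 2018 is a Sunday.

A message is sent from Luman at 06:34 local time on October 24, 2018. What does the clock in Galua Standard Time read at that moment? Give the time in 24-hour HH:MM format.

1 March 2018 is a Thursday, so the first Sunday is March 4 and the second is March 11.
1 October 2018 is a Monday, so the first Sunday is October 7 and the fourth is October 28.
Daylight saving runs 11 March – 28 October; October 24, 2018 is inside that window, so Luman is at UTC+03:00.
06:34 Luman − 3h = 03:34 UTC.
1 April 2018 is a Sunday, so the first Sunday is April 1 and the fourth is April 22.
1 October 2018 is a Monday, so the first Sunday is October 7 and the third is October 21.
At the standard offset (UTC+06:30), 03:34 UTC + 6h30m = 10:04 Galua Standard Time standard time.
The standard-time date in Galua Standard Time, October 24, 2018, does not fall between 22 April and 21 October, so daylight saving is not in effect and Galua Standard Time is at UTC+06:30.
03:34 UTC + 6h30m = 10:04 Galua Standard Time.

10:04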